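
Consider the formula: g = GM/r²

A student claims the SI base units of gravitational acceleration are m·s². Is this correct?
Units of each symbol in g = GM/r²:
  G (gravitational constant): m³/(kg·s²)
  M (mass): kg
  r (distance): m  → to the power 2 in the denominator, contributes 1/m²

Multiplying the contributions: [m³/(kg·s²)] · [kg] · [1/m²]
Adding exponents of each base unit: m: 1, s: -2
SI base units of gravitational acceleration: m/s²

The claimed units m·s² (exponents m: 1, s: 2) do not match the derived units m/s² (exponents m: 1, s: -2), so the claim is incorrect.

Answer: No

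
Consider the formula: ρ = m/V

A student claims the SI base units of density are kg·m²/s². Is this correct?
Units of each symbol in ρ = m/V:
  m (mass): kg
  V (volume): m³  → in the denominator, contributes 1/m³

Multiplying the contributions: [kg] · [1/m³]
Adding exponents of each base unit: kg: 1, m: -3
SI base units of density: kg/m³

The claimed units kg·m²/s² (exponents kg: 1, m: 2, s: -2) do not match the derived units kg/m³ (exponents kg: 1, m: -3), so the claim is incorrect.

Answer: No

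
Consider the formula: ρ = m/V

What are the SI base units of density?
Units of each symbol in ρ = m/V:
  m (mass): kg
  V (volume): m³  → in the denominator, contributes 1/m³

Multiplying the contributions: [kg] · [1/m³]
Adding exponents of each base unit: kg: 1, m: -3
SI base units of density: kg/m³

Answer: kg/m³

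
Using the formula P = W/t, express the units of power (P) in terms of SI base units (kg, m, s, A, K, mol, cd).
Units of each symbol in P = W/t:
  W (work): kg·m²/s²
  t (time): s  → in the denominator, contributes 1/s

Multiplying the contributions: [kg·m²/s²] · [1/s]
Adding exponents of each base unit: kg: 1, m: 2, s: -3
SI base units of power: kg·m²/s³

Answer: kg·m²/s³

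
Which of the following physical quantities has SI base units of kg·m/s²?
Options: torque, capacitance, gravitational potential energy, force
Checking the SI base units of each option:
  torque (τ = Fr): kg·m²/s²  ✗
  capacitance (C = Q/V): s⁴·A²/(kg·m²)  ✗
  gravitational potential energy (U = -GMm/r): kg·m²/s²  ✗
  force (F = ma): kg·m/s²  ✓ matches

Only force has units kg·m/s².

Answer: force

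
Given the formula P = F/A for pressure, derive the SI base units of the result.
Units of each symbol in P = F/A:
  F (force): kg·m/s²
  A (area): m²  → in the denominator, contributes 1/m²

Multiplying the contributions: [kg·m/s²] · [1/m²]
Adding exponents of each base unit: kg: 1, m: -1, s: -2
SI base units of pressure: kg/(m·s²)

Answer: kg/(m·s²)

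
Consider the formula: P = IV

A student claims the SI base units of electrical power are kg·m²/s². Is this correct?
Units of each symbol in P = IV:
  I (current): A
  V (voltage, in volts): kg·m²/(s³·A)

Multiplying the contributions: [A] · [kg·m²/(s³·A)]
Adding exponents of each base unit: kg: 1, m: 2, s: -3
SI base units of electrical power: kg·m²/s³

The claimed units kg·m²/s² (exponents kg: 1, m: 2, s: -2) do not match the derived units kg·m²/s³ (exponents kg: 1, m: 2, s: -3), so the claim is incorrect.

Answer: No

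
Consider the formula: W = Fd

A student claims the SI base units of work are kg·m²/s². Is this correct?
Units of each symbol in W = Fd:
  F (force): kg·m/s²
  d (displacement): m

Multiplying the contributions: [kg·m/s²] · [m]
Adding exponents of each base unit: kg: 1, m: 2, s: -2
SI base units of work: kg·m²/s²

The claimed units kg·m²/s² match the derived units, so the claim is correct.

Answer: Yes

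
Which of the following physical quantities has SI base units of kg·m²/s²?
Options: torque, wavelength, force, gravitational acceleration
Checking the SI base units of each option:
  torque (τ = Fr): kg·m²/s²  ✓ matches
  wavelength (λ = v/f): m  ✗
  force (F = ma): kg·m/s²  ✗
  gravitational acceleration (g = GM/r²): m/s²  ✗

Only torque has units kg·m²/s².

Answer: torque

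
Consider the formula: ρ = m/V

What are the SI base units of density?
Units of each symbol in ρ = m/V:
  m (mass): kg
  V (volume): m³  → in the denominator, contributes 1/m³

Multiplying the contributions: [kg] · [1/m³]
Adding exponents of each base unit: kg: 1, m: -3
SI base units of density: kg/m³

Answer: kg/m³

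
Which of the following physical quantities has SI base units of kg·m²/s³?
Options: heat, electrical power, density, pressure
Checking the SI base units of each option:
  heat (Q = mcΔT): kg·m²/s²  ✗
  electrical power (P = IV): kg·m²/s³  ✓ matches
  density (ρ = m/V): kg/m³  ✗
  pressure (P = F/A): kg/(m·s²)  ✗

Only electrical power has units kg·m²/s³.

Answer: electrical power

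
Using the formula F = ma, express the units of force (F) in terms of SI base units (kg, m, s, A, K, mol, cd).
Units of each symbol in F = ma:
  m (mass): kg
  a (acceleration): m/s²

Multiplying the contributions: [kg] · [m/s²]
Adding exponents of each base unit: kg: 1, m: 1, s: -2
SI base units of force: kg·m/s²

Answer: kg·m/s²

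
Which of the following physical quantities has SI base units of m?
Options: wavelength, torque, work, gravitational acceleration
Checking the SI base units of each option:
  wavelength (λ = v/f): m  ✓ matches
  torque (τ = Fr): kg·m²/s²  ✗
  work (W = Fd): kg·m²/s²  ✗
  gravitational acceleration (g = GM/r²): m/s²  ✗

Only wavelength has units m.

Answer: wavelength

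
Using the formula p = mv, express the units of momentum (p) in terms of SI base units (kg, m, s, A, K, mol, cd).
Units of each symbol in p = mv:
  m (mass): kg
  v (velocity): m/s

Multiplying the contributions: [kg] · [m/s]
Adding exponents of each base unit: kg: 1, m: 1, s: -1
SI base units of momentum: kg·m/s

Answer: kg·m/s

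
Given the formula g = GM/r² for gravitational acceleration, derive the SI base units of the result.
Units of each symbol in g = GM/r²:
  G (gravitational constant): m³/(kg·s²)
  M (mass): kg
  r (distance): m  → to the power 2 in the denominator, contributes 1/m²

Multiplying the contributions: [m³/(kg·s²)] · [kg] · [1/m²]
Adding exponents of each base unit: m: 1, s: -2
SI base units of gravitational acceleration: m/s²

Answer: m/s²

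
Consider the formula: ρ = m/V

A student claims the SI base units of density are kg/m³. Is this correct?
Units of each symbol in ρ = m/V:
  m (mass): kg
  V (volume): m³  → in the denominator, contributes 1/m³

Multiplying the contributions: [kg] · [1/m³]
Adding exponents of each base unit: kg: 1, m: -3
SI base units of density: kg/m³

The claimed units kg/m³ match the derived units, so the claim is correct.

Answer: Yes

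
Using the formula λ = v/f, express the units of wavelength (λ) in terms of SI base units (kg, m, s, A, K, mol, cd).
Units of each symbol in λ = v/f:
  v (wave speed): m/s
  f (frequency): 1/s  → in the denominator, contributes s

Multiplying the contributions: [m/s] · [s]
Adding exponents of each base unit: m: 1
SI base units of wavelength: m

Answer: m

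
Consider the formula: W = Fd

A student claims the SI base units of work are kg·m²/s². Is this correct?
Units of each symbol in W = Fd:
  F (force): kg·m/s²
  d (displacement): m

Multiplying the contributions: [kg·m/s²] · [m]
Adding exponents of each base unit: kg: 1, m: 2, s: -2
SI base units of work: kg·m²/s²

The claimed units kg·m²/s² match the derived units, so the claim is correct.

Answer: Yes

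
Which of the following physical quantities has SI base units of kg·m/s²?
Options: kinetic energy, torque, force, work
Checking the SI base units of each option:
  kinetic energy (E = ½mv²): kg·m²/s²  ✗
  torque (τ = Fr): kg·m²/s²  ✗
  force (F = ma): kg·m/s²  ✓ matches
  work (W = Fd): kg·m²/s²  ✗

Only force has units kg·m/s².

Answer: force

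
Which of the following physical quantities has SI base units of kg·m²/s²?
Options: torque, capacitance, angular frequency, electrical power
Checking the SI base units of each option:
  torque (τ = Fr): kg·m²/s²  ✓ matches
  capacitance (C = Q/V): s⁴·A²/(kg·m²)  ✗
  angular frequency (ω = 2πf): 1/s  ✗
  electrical power (P = IV): kg·m²/s³  ✗

Only torque has units kg·m²/s².

Answer: torque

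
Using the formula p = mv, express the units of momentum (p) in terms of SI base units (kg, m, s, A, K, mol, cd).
Units of each symbol in p = mv:
  m (mass): kg
  v (velocity): m/s

Multiplying the contributions: [kg] · [m/s]
Adding exponents of each base unit: kg: 1, m: 1, s: -1
SI base units of momentum: kg·m/s

Answer: kg·m/s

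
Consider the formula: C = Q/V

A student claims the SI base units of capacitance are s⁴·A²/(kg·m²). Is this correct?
Units of each symbol in C = Q/V:
  Q (charge, in coulombs): s·A
  V (voltage, in volts): kg·m²/(s³·A)  → in the denominator, contributes s³·A/(kg·m²)

Multiplying the contributions: [s·A] · [s³·A/(kg·m²)]
Adding exponents of each base unit: kg: -1, m: -2, s: 4, A: 2
SI base units of capacitance: s⁴·A²/(kg·m²)

The claimed units s⁴·A²/(kg·m²) match the derived units, so the claim is correct.

Answer: Yes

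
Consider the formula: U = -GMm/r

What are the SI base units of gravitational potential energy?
Units of each symbol in U = -GMm/r:
  G (gravitational constant): m³/(kg·s²)
  M (mass): kg
  m (mass): kg
  r (distance): m  → in the denominator, contributes 1/m
  The minus sign does not affect the units.

Multiplying the contributions: [m³/(kg·s²)] · [kg] · [kg] · [1/m]
Adding exponents of each base unit: kg: 1, m: 2, s: -2
SI base units of gravitational potential energy: kg·m²/s²

Answer: kg·m²/s²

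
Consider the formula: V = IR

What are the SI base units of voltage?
Units of each symbol in V = IR:
  I (current): A
  R (resistance, in ohms): kg·m²/(s³·A²)

Multiplying the contributions: [A] · [kg·m²/(s³·A²)]
Adding exponents of each base unit: kg: 1, m: 2, s: -3, A: -1
SI base units of voltage: kg·m²/(s³·A)

Answer: kg·m²/(s³·A)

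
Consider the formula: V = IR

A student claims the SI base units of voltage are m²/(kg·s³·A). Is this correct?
Units of each symbol in V = IR:
  I (current): A
  R (resistance, in ohms): kg·m²/(s³·A²)

Multiplying the contributions: [A] · [kg·m²/(s³·A²)]
Adding exponents of each base unit: kg: 1, m: 2, s: -3, A: -1
SI base units of voltage: kg·m²/(s³·A)

The claimed units m²/(kg·s³·A) (exponents kg: -1, m: 2, s: -3, A: -1) do not match the derived units kg·m²/(s³·A) (exponents kg: 1, m: 2, s: -3, A: -1), so the claim is incorrect.

Answer: No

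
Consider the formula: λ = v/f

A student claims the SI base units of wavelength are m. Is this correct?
Units of each symbol in λ = v/f:
  v (wave speed): m/s
  f (frequency): 1/s  → in the denominator, contributes s

Multiplying the contributions: [m/s] · [s]
Adding exponents of each base unit: m: 1
SI base units of wavelength: m

The claimed units m match the derived units, so the claim is correct.

Answer: Yes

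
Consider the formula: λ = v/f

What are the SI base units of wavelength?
Units of each symbol in λ = v/f:
  v (wave speed): m/s
  f (frequency): 1/s  → in the denominator, contributes s

Multiplying the contributions: [m/s] · [s]
Adding exponents of each base unit: m: 1
SI base units of wavelength: m

Answer: m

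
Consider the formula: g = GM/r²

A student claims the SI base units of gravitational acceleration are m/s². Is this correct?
Units of each symbol in g = GM/r²:
  G (gravitational constant): m³/(kg·s²)
  M (mass): kg
  r (distance): m  → to the power 2 in the denominator, contributes 1/m²

Multiplying the contributions: [m³/(kg·s²)] · [kg] · [1/m²]
Adding exponents of each base unit: m: 1, s: -2
SI base units of gravitational acceleration: m/s²

The claimed units m/s² match the derived units, so the claim is correct.

Answer: Yes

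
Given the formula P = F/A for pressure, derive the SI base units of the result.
Units of each symbol in P = F/A:
  F (force): kg·m/s²
  A (area): m²  → in the denominator, contributes 1/m²

Multiplying the contributions: [kg·m/s²] · [1/m²]
Adding exponents of each base unit: kg: 1, m: -1, s: -2
SI base units of pressure: kg/(m·s²)

Answer: kg/(m·s²)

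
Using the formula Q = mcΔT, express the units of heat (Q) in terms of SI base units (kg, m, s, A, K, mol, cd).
Units of each symbol in Q = mcΔT:
  m (mass): kg
  c (specific heat capacity, in J/(kg·K)): m²/(s²·K)
  ΔT (temperature change): K

Multiplying the contributions: [kg] · [m²/(s²·K)] · [K]
Adding exponents of each base unit: kg: 1, m: 2, s: -2
SI base units of heat: kg·m²/s²

Answer: kg·m²/s²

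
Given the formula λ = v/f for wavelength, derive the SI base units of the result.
Units of each symbol in λ = v/f:
  v (wave speed): m/s
  f (frequency): 1/s  → in the denominator, contributes s

Multiplying the contributions: [m/s] · [s]
Adding exponents of each base unit: m: 1
SI base units of wavelength: m

Answer: m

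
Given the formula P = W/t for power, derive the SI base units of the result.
Units of each symbol in P = W/t:
  W (work): kg·m²/s²
  t (time): s  → in the denominator, contributes 1/s

Multiplying the contributions: [kg·m²/s²] · [1/s]
Adding exponents of each base unit: kg: 1, m: 2, s: -3
SI base units of power: kg·m²/s³

Answer: kg·m²/s³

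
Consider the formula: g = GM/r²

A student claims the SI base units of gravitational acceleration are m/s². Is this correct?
Units of each symbol in g = GM/r²:
  G (gravitational constant): m³/(kg·s²)
  M (mass): kg
  r (distance): m  → to the power 2 in the denominator, contributes 1/m²

Multiplying the contributions: [m³/(kg·s²)] · [kg] · [1/m²]
Adding exponents of each base unit: m: 1, s: -2
SI base units of gravitational acceleration: m/s²

The claimed units m/s² match the derived units, so the claim is correct.

Answer: Yes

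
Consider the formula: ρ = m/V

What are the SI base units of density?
Units of each symbol in ρ = m/V:
  m (mass): kg
  V (volume): m³  → in the denominator, contributes 1/m³

Multiplying the contributions: [kg] · [1/m³]
Adding exponents of each base unit: kg: 1, m: -3
SI base units of density: kg/m³

Answer: kg/m³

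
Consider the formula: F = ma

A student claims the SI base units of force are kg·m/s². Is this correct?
Units of each symbol in F = ma:
  m (mass): kg
  a (acceleration): m/s²

Multiplying the contributions: [kg] · [m/s²]
Adding exponents of each base unit: kg: 1, m: 1, s: -2
SI base units of force: kg·m/s²

The claimed units kg·m/s² match the derived units, so the claim is correct.

Answer: Yes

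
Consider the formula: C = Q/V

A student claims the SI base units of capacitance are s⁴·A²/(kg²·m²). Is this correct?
Units of each symbol in C = Q/V:
  Q (charge, in coulombs): s·A
  V (voltage, in volts): kg·m²/(s³·A)  → in the denominator, contributes s³·A/(kg·m²)

Multiplying the contributions: [s·A] · [s³·A/(kg·m²)]
Adding exponents of each base unit: kg: -1, m: -2, s: 4, A: 2
SI base units of capacitance: s⁴·A²/(kg·m²)

The claimed units s⁴·A²/(kg²·m²) (exponents kg: -2, m: -2, s: 4, A: 2) do not match the derived units s⁴·A²/(kg·m²) (exponents kg: -1, m: -2, s: 4, A: 2), so the claim is incorrect.

Answer: No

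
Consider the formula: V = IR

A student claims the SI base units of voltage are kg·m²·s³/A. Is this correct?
Units of each symbol in V = IR:
  I (current): A
  R (resistance, in ohms): kg·m²/(s³·A²)

Multiplying the contributions: [A] · [kg·m²/(s³·A²)]
Adding exponents of each base unit: kg: 1, m: 2, s: -3, A: -1
SI base units of voltage: kg·m²/(s³·A)

The claimed units kg·m²·s³/A (exponents kg: 1, m: 2, s: 3, A: -1) do not match the derived units kg·m²/(s³·A) (exponents kg: 1, m: 2, s: -3, A: -1), so the claim is incorrect.

Answer: No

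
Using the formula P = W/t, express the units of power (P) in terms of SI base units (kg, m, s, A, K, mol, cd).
Units of each symbol in P = W/t:
  W (work): kg·m²/s²
  t (time): s  → in the denominator, contributes 1/s

Multiplying the contributions: [kg·m²/s²] · [1/s]
Adding exponents of each base unit: kg: 1, m: 2, s: -3
SI base units of power: kg·m²/s³

Answer: kg·m²/s³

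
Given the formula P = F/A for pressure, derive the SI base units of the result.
Units of each symbol in P = F/A:
  F (force): kg·m/s²
  A (area): m²  → in the denominator, contributes 1/m²

Multiplying the contributions: [kg·m/s²] · [1/m²]
Adding exponents of each base unit: kg: 1, m: -1, s: -2
SI base units of pressure: kg/(m·s²)

Answer: kg/(m·s²)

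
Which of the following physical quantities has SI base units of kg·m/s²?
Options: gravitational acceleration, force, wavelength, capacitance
Checking the SI base units of each option:
  gravitational acceleration (g = GM/r²): m/s²  ✗
  force (F = ma): kg·m/s²  ✓ matches
  wavelength (λ = v/f): m  ✗
  capacitance (C = Q/V): s⁴·A²/(kg·m²)  ✗

Only force has units kg·m/s².

Answer: force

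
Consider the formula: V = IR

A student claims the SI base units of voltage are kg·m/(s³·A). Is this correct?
Units of each symbol in V = IR:
  I (current): A
  R (resistance, in ohms): kg·m²/(s³·A²)

Multiplying the contributions: [A] · [kg·m²/(s³·A²)]
Adding exponents of each base unit: kg: 1, m: 2, s: -3, A: -1
SI base units of voltage: kg·m²/(s³·A)

The claimed units kg·m/(s³·A) (exponents kg: 1, m: 1, s: -3, A: -1) do not match the derived units kg·m²/(s³·A) (exponents kg: 1, m: 2, s: -3, A: -1), so the claim is incorrect.

Answer: No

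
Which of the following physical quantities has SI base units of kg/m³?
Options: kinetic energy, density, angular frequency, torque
Checking the SI base units of each option:
  kinetic energy (E = ½mv²): kg·m²/s²  ✗
  density (ρ = m/V): kg/m³  ✓ matches
  angular frequency (ω = 2πf): 1/s  ✗
  torque (τ = Fr): kg·m²/s²  ✗

Only density has units kg/m³.

Answer: density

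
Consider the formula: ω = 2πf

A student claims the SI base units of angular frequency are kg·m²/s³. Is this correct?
Units of each symbol in ω = 2πf:
  f (frequency): 1/s
  The factor 2π is dimensionless.

Multiplying the contributions: [1/s]
Adding exponents of each base unit: s: -1
SI base units of angular frequency: 1/s

The claimed units kg·m²/s³ (exponents kg: 1, m: 2, s: -3) do not match the derived units 1/s (exponents s: -1), so the claim is incorrect.

Answer: No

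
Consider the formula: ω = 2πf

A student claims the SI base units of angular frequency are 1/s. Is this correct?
Units of each symbol in ω = 2πf:
  f (frequency): 1/s
  The factor 2π is dimensionless.

Multiplying the contributions: [1/s]
Adding exponents of each base unit: s: -1
SI base units of angular frequency: 1/s

The claimed units 1/s match the derived units, so the claim is correct.

Answer: Yes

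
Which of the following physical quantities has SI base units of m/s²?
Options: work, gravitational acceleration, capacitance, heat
Checking the SI base units of each option:
  work (W = Fd): kg·m²/s²  ✗
  gravitational acceleration (g = GM/r²): m/s²  ✓ matches
  capacitance (C = Q/V): s⁴·A²/(kg·m²)  ✗
  heat (Q = mcΔT): kg·m²/s²  ✗

Only gravitational acceleration has units m/s².

Answer: gravitational acceleration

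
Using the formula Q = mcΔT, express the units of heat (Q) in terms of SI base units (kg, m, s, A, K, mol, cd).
Units of each symbol in Q = mcΔT:
  m (mass): kg
  c (specific heat capacity, in J/(kg·K)): m²/(s²·K)
  ΔT (temperature change): K

Multiplying the contributions: [kg] · [m²/(s²·K)] · [K]
Adding exponents of each base unit: kg: 1, m: 2, s: -2
SI base units of heat: kg·m²/s²

Answer: kg·m²/s²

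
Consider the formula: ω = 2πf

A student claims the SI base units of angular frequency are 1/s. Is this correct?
Units of each symbol in ω = 2πf:
  f (frequency): 1/s
  The factor 2π is dimensionless.

Multiplying the contributions: [1/s]
Adding exponents of each base unit: s: -1
SI base units of angular frequency: 1/s

The claimed units 1/s match the derived units, so the claim is correct.

Answer: Yes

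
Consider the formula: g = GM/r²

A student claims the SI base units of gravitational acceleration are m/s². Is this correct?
Units of each symbol in g = GM/r²:
  G (gravitational constant): m³/(kg·s²)
  M (mass): kg
  r (distance): m  → to the power 2 in the denominator, contributes 1/m²

Multiplying the contributions: [m³/(kg·s²)] · [kg] · [1/m²]
Adding exponents of each base unit: m: 1, s: -2
SI base units of gravitational acceleration: m/s²

The claimed units m/s² match the derived units, so the claim is correct.

Answer: Yes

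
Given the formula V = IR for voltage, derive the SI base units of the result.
Units of each symbol in V = IR:
  I (current): A
  R (resistance, in ohms): kg·m²/(s³·A²)

Multiplying the contributions: [A] · [kg·m²/(s³·A²)]
Adding exponents of each base unit: kg: 1, m: 2, s: -3, A: -1
SI base units of voltage: kg·m²/(s³·A)

Answer: kg·m²/(s³·A)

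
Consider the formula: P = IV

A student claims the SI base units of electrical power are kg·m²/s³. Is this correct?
Units of each symbol in P = IV:
  I (current): A
  V (voltage, in volts): kg·m²/(s³·A)

Multiplying the contributions: [A] · [kg·m²/(s³·A)]
Adding exponents of each base unit: kg: 1, m: 2, s: -3
SI base units of electrical power: kg·m²/s³

The claimed units kg·m²/s³ match the derived units, so the claim is correct.

Answer: Yes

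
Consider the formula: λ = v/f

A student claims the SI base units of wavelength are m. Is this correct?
Units of each symbol in λ = v/f:
  v (wave speed): m/s
  f (frequency): 1/s  → in the denominator, contributes s

Multiplying the contributions: [m/s] · [s]
Adding exponents of each base unit: m: 1
SI base units of wavelength: m

The claimed units m match the derived units, so the claim is correct.

Answer: Yes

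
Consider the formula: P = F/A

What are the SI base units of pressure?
Units of each symbol in P = F/A:
  F (force): kg·m/s²
  A (area): m²  → in the denominator, contributes 1/m²

Multiplying the contributions: [kg·m/s²] · [1/m²]
Adding exponents of each base unit: kg: 1, m: -1, s: -2
SI base units of pressure: kg/(m·s²)

Answer: kg/(m·s²)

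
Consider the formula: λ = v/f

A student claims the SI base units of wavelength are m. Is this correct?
Units of each symbol in λ = v/f:
  v (wave speed): m/s
  f (frequency): 1/s  → in the denominator, contributes s

Multiplying the contributions: [m/s] · [s]
Adding exponents of each base unit: m: 1
SI base units of wavelength: m

The claimed units m match the derived units, so the claim is correct.

Answer: Yes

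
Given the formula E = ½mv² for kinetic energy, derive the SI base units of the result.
Units of each symbol in E = ½mv²:
  m (mass): kg
  v (speed): m/s  → to the power 2, contributes m²/s²
  The factor ½ is dimensionless.

Multiplying the contributions: [kg] · [m²/s²]
Adding exponents of each base unit: kg: 1, m: 2, s: -2
SI base units of kinetic energy: kg·m²/s²

Answer: kg·m²/s²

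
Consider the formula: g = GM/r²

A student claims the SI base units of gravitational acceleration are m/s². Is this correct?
Units of each symbol in g = GM/r²:
  G (gravitational constant): m³/(kg·s²)
  M (mass): kg
  r (distance): m  → to the power 2 in the denominator, contributes 1/m²

Multiplying the contributions: [m³/(kg·s²)] · [kg] · [1/m²]
Adding exponents of each base unit: m: 1, s: -2
SI base units of gravitational acceleration: m/s²

The claimed units m/s² match the derived units, so the claim is correct.

Answer: Yes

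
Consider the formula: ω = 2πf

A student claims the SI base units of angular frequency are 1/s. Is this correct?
Units of each symbol in ω = 2πf:
  f (frequency): 1/s
  The factor 2π is dimensionless.

Multiplying the contributions: [1/s]
Adding exponents of each base unit: s: -1
SI base units of angular frequency: 1/s

The claimed units 1/s match the derived units, so the claim is correct.

Answer: Yes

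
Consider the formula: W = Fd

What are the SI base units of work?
Units of each symbol in W = Fd:
  F (force): kg·m/s²
  d (displacement): m

Multiplying the contributions: [kg·m/s²] · [m]
Adding exponents of each base unit: kg: 1, m: 2, s: -2
SI base units of work: kg·m²/s²

Answer: kg·m²/s²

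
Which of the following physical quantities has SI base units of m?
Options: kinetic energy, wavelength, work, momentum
Checking the SI base units of each option:
  kinetic energy (E = ½mv²): kg·m²/s²  ✗
  wavelength (λ = v/f): m  ✓ matches
  work (W = Fd): kg·m²/s²  ✗
  momentum (p = mv): kg·m/s  ✗

Only wavelength has units m.

Answer: wavelength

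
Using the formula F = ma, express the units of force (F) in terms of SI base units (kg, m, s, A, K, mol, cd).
Units of each symbol in F = ma:
  m (mass): kg
  a (acceleration): m/s²

Multiplying the contributions: [kg] · [m/s²]
Adding exponents of each base unit: kg: 1, m: 1, s: -2
SI base units of force: kg·m/s²

Answer: kg·m/s²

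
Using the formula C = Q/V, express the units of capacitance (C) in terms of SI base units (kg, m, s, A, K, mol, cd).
Units of each symbol in C = Q/V:
  Q (charge, in coulombs): s·A
  V (voltage, in volts): kg·m²/(s³·A)  → in the denominator, contributes s³·A/(kg·m²)

Multiplying the contributions: [s·A] · [s³·A/(kg·m²)]
Adding exponents of each base unit: kg: -1, m: -2, s: 4, A: 2
SI base units of capacitance: s⁴·A²/(kg·m²)

Answer: s⁴·A²/(kg·m²)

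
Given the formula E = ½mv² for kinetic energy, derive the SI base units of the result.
Units of each symbol in E = ½mv²:
  m (mass): kg
  v (speed): m/s  → to the power 2, contributes m²/s²
  The factor ½ is dimensionless.

Multiplying the contributions: [kg] · [m²/s²]
Adding exponents of each base unit: kg: 1, m: 2, s: -2
SI base units of kinetic energy: kg·m²/s²

Answer: kg·m²/s²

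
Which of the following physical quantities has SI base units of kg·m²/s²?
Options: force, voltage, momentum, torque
Checking the SI base units of each option:
  force (F = ma): kg·m/s²  ✗
  voltage (V = IR): kg·m²/(s³·A)  ✗
  momentum (p = mv): kg·m/s  ✗
  torque (τ = Fr): kg·m²/s²  ✓ matches

Only torque has units kg·m²/s².

Answer: torque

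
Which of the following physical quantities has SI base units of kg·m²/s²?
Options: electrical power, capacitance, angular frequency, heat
Checking the SI base units of each option:
  electrical power (P = IV): kg·m²/s³  ✗
  capacitance (C = Q/V): s⁴·A²/(kg·m²)  ✗
  angular frequency (ω = 2πf): 1/s  ✗
  heat (Q = mcΔT): kg·m²/s²  ✓ matches

Only heat has units kg·m²/s².

Answer: heat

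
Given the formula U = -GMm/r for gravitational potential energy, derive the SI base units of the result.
Units of each symbol in U = -GMm/r:
  G (gravitational constant): m³/(kg·s²)
  M (mass): kg
  m (mass): kg
  r (distance): m  → in the denominator, contributes 1/m
  The minus sign does not affect the units.

Multiplying the contributions: [m³/(kg·s²)] · [kg] · [kg] · [1/m]
Adding exponents of each base unit: kg: 1, m: 2, s: -2
SI base units of gravitational potential energy: kg·m²/s²

Answer: kg·m²/s²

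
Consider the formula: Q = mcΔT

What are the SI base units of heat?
Units of each symbol in Q = mcΔT:
  m (mass): kg
  c (specific heat capacity, in J/(kg·K)): m²/(s²·K)
  ΔT (temperature change): K

Multiplying the contributions: [kg] · [m²/(s²·K)] · [K]
Adding exponents of each base unit: kg: 1, m: 2, s: -2
SI base units of heat: kg·m²/s²

Answer: kg·m²/s²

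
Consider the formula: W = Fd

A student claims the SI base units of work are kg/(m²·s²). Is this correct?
Units of each symbol in W = Fd:
  F (force): kg·m/s²
  d (displacement): m

Multiplying the contributions: [kg·m/s²] · [m]
Adding exponents of each base unit: kg: 1, m: 2, s: -2
SI base units of work: kg·m²/s²

The claimed units kg/(m²·s²) (exponents kg: 1, m: -2, s: -2) do not match the derived units kg·m²/s² (exponents kg: 1, m: 2, s: -2), so the claim is incorrect.

Answer: No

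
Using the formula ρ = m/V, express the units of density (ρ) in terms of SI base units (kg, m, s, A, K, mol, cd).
Units of each symbol in ρ = m/V:
  m (mass): kg
  V (volume): m³  → in the denominator, contributes 1/m³

Multiplying the contributions: [kg] · [1/m³]
Adding exponents of each base unit: kg: 1, m: -3
SI base units of density: kg/m³

Answer: kg/m³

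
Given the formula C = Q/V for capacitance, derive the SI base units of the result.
Units of each symbol in C = Q/V:
  Q (charge, in coulombs): s·A
  V (voltage, in volts): kg·m²/(s³·A)  → in the denominator, contributes s³·A/(kg·m²)

Multiplying the contributions: [s·A] · [s³·A/(kg·m²)]
Adding exponents of each base unit: kg: -1, m: -2, s: 4, A: 2
SI base units of capacitance: s⁴·A²/(kg·m²)

Answer: s⁴·A²/(kg·m²)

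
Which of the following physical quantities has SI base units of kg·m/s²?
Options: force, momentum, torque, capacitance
Checking the SI base units of each option:
  force (F = ma): kg·m/s²  ✓ matches
  momentum (p = mv): kg·m/s  ✗
  torque (τ = Fr): kg·m²/s²  ✗
  capacitance (C = Q/V): s⁴·A²/(kg·m²)  ✗

Only force has units kg·m/s².

Answer: force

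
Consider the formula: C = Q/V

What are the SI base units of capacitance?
Units of each symbol in C = Q/V:
  Q (charge, in coulombs): s·A
  V (voltage, in volts): kg·m²/(s³·A)  → in the denominator, contributes s³·A/(kg·m²)

Multiplying the contributions: [s·A] · [s³·A/(kg·m²)]
Adding exponents of each base unit: kg: -1, m: -2, s: 4, A: 2
SI base units of capacitance: s⁴·A²/(kg·m²)

Answer: s⁴·A²/(kg·m²)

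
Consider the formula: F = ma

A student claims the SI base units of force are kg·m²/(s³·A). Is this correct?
Units of each symbol in F = ma:
  m (mass): kg
  a (acceleration): m/s²

Multiplying the contributions: [kg] · [m/s²]
Adding exponents of each base unit: kg: 1, m: 1, s: -2
SI base units of force: kg·m/s²

The claimed units kg·m²/(s³·A) (exponents kg: 1, m: 2, s: -3, A: -1) do not match the derived units kg·m/s² (exponents kg: 1, m: 1, s: -2), so the claim is incorrect.

Answer: No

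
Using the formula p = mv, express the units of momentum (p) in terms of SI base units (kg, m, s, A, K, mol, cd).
Units of each symbol in p = mv:
  m (mass): kg
  v (velocity): m/s

Multiplying the contributions: [kg] · [m/s]
Adding exponents of each base unit: kg: 1, m: 1, s: -1
SI base units of momentum: kg·m/s

Answer: kg·m/s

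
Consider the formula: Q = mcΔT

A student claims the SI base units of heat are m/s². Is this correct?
Units of each symbol in Q = mcΔT:
  m (mass): kg
  c (specific heat capacity, in J/(kg·K)): m²/(s²·K)
  ΔT (temperature change): K

Multiplying the contributions: [kg] · [m²/(s²·K)] · [K]
Adding exponents of each base unit: kg: 1, m: 2, s: -2
SI base units of heat: kg·m²/s²

The claimed units m/s² (exponents m: 1, s: -2) do not match the derived units kg·m²/s² (exponents kg: 1, m: 2, s: -2), so the claim is incorrect.

Answer: No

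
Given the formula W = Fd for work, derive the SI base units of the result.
Units of each symbol in W = Fd:
  F (force): kg·m/s²
  d (displacement): m

Multiplying the contributions: [kg·m/s²] · [m]
Adding exponents of each base unit: kg: 1, m: 2, s: -2
SI base units of work: kg·m²/s²

Answer: kg·m²/s²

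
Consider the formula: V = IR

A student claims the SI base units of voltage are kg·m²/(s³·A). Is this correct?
Units of each symbol in V = IR:
  I (current): A
  R (resistance, in ohms): kg·m²/(s³·A²)

Multiplying the contributions: [A] · [kg·m²/(s³·A²)]
Adding exponents of each base unit: kg: 1, m: 2, s: -3, A: -1
SI base units of voltage: kg·m²/(s³·A)

The claimed units kg·m²/(s³·A) match the derived units, so the claim is correct.

Answer: Yes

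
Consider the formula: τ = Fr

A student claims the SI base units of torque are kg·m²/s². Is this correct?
Units of each symbol in τ = Fr:
  F (force): kg·m/s²
  r (lever arm): m

Multiplying the contributions: [kg·m/s²] · [m]
Adding exponents of each base unit: kg: 1, m: 2, s: -2
SI base units of torque: kg·m²/s²

The claimed units kg·m²/s² match the derived units, so the claim is correct.

Answer: Yes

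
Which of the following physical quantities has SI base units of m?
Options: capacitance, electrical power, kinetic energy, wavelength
Checking the SI base units of each option:
  capacitance (C = Q/V): s⁴·A²/(kg·m²)  ✗
  electrical power (P = IV): kg·m²/s³  ✗
  kinetic energy (E = ½mv²): kg·m²/s²  ✗
  wavelength (λ = v/f): m  ✓ matches

Only wavelength has units m.

Answer: wavelength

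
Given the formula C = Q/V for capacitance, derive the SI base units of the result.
Units of each symbol in C = Q/V:
  Q (charge, in coulombs): s·A
  V (voltage, in volts): kg·m²/(s³·A)  → in the denominator, contributes s³·A/(kg·m²)

Multiplying the contributions: [s·A] · [s³·A/(kg·m²)]
Adding exponents of each base unit: kg: -1, m: -2, s: 4, A: 2
SI base units of capacitance: s⁴·A²/(kg·m²)

Answer: s⁴·A²/(kg·m²)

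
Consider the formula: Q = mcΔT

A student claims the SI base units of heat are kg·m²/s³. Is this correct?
Units of each symbol in Q = mcΔT:
  m (mass): kg
  c (specific heat capacity, in J/(kg·K)): m²/(s²·K)
  ΔT (temperature change): K

Multiplying the contributions: [kg] · [m²/(s²·K)] · [K]
Adding exponents of each base unit: kg: 1, m: 2, s: -2
SI base units of heat: kg·m²/s²

The claimed units kg·m²/s³ (exponents kg: 1, m: 2, s: -3) do not match the derived units kg·m²/s² (exponents kg: 1, m: 2, s: -2), so the claim is incorrect.

Answer: No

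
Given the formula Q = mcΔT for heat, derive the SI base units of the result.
Units of each symbol in Q = mcΔT:
  m (mass): kg
  c (specific heat capacity, in J/(kg·K)): m²/(s²·K)
  ΔT (temperature change): K

Multiplying the contributions: [kg] · [m²/(s²·K)] · [K]
Adding exponents of each base unit: kg: 1, m: 2, s: -2
SI base units of heat: kg·m²/s²

Answer: kg·m²/s²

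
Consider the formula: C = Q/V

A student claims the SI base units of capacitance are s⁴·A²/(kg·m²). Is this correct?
Units of each symbol in C = Q/V:
  Q (charge, in coulombs): s·A
  V (voltage, in volts): kg·m²/(s³·A)  → in the denominator, contributes s³·A/(kg·m²)

Multiplying the contributions: [s·A] · [s³·A/(kg·m²)]
Adding exponents of each base unit: kg: -1, m: -2, s: 4, A: 2
SI base units of capacitance: s⁴·A²/(kg·m²)

The claimed units s⁴·A²/(kg·m²) match the derived units, so the claim is correct.

Answer: Yes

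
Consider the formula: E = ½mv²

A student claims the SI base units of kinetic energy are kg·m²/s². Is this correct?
Units of each symbol in E = ½mv²:
  m (mass): kg
  v (speed): m/s  → to the power 2, contributes m²/s²
  The factor ½ is dimensionless.

Multiplying the contributions: [kg] · [m²/s²]
Adding exponents of each base unit: kg: 1, m: 2, s: -2
SI base units of kinetic energy: kg·m²/s²

The claimed units kg·m²/s² match the derived units, so the claim is correct.

Answer: Yes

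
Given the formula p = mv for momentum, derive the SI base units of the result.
Units of each symbol in p = mv:
  m (mass): kg
  v (velocity): m/s

Multiplying the contributions: [kg] · [m/s]
Adding exponents of each base unit: kg: 1, m: 1, s: -1
SI base units of momentum: kg·m/s

Answer: kg·m/s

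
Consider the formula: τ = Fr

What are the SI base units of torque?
Units of each symbol in τ = Fr:
  F (force): kg·m/s²
  r (lever arm): m

Multiplying the contributions: [kg·m/s²] · [m]
Adding exponents of each base unit: kg: 1, m: 2, s: -2
SI base units of torque: kg·m²/s²

Answer: kg·m²/s²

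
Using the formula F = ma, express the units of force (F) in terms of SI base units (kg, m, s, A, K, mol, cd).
Units of each symbol in F = ma:
  m (mass): kg
  a (acceleration): m/s²

Multiplying the contributions: [kg] · [m/s²]
Adding exponents of each base unit: kg: 1, m: 1, s: -2
SI base units of force: kg·m/s²

Answer: kg·m/s²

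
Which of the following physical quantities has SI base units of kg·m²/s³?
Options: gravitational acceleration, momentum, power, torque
Checking the SI base units of each option:
  gravitational acceleration (g = GM/r²): m/s²  ✗
  momentum (p = mv): kg·m/s  ✗
  power (P = W/t): kg·m²/s³  ✓ matches
  torque (τ = Fr): kg·m²/s²  ✗

Only power has units kg·m²/s³.

Answer: power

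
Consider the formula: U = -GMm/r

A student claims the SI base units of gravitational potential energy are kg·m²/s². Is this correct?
Units of each symbol in U = -GMm/r:
  G (gravitational constant): m³/(kg·s²)
  M (mass): kg
  m (mass): kg
  r (distance): m  → in the denominator, contributes 1/m
  The minus sign does not affect the units.

Multiplying the contributions: [m³/(kg·s²)] · [kg] · [kg] · [1/m]
Adding exponents of each base unit: kg: 1, m: 2, s: -2
SI base units of gravitational potential energy: kg·m²/s²

The claimed units kg·m²/s² match the derived units, so the claim is correct.

Answer: Yes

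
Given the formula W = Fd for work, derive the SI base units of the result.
Units of each symbol in W = Fd:
  F (force): kg·m/s²
  d (displacement): m

Multiplying the contributions: [kg·m/s²] · [m]
Adding exponents of each base unit: kg: 1, m: 2, s: -2
SI base units of work: kg·m²/s²

Answer: kg·m²/s²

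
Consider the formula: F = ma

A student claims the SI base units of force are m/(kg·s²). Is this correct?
Units of each symbol in F = ma:
  m (mass): kg
  a (acceleration): m/s²

Multiplying the contributions: [kg] · [m/s²]
Adding exponents of each base unit: kg: 1, m: 1, s: -2
SI base units of force: kg·m/s²

The claimed units m/(kg·s²) (exponents kg: -1, m: 1, s: -2) do not match the derived units kg·m/s² (exponents kg: 1, m: 1, s: -2), so the claim is incorrect.

Answer: No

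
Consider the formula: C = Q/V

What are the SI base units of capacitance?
Units of each symbol in C = Q/V:
  Q (charge, in coulombs): s·A
  V (voltage, in volts): kg·m²/(s³·A)  → in the denominator, contributes s³·A/(kg·m²)

Multiplying the contributions: [s·A] · [s³·A/(kg·m²)]
Adding exponents of each base unit: kg: -1, m: -2, s: 4, A: 2
SI base units of capacitance: s⁴·A²/(kg·m²)

Answer: s⁴·A²/(kg·m²)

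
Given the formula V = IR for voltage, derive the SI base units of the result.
Units of each symbol in V = IR:
  I (current): A
  R (resistance, in ohms): kg·m²/(s³·A²)

Multiplying the contributions: [A] · [kg·m²/(s³·A²)]
Adding exponents of each base unit: kg: 1, m: 2, s: -3, A: -1
SI base units of voltage: kg·m²/(s³·A)

Answer: kg·m²/(s³·A)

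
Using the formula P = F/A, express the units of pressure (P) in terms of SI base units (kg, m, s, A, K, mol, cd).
Units of each symbol in P = F/A:
  F (force): kg·m/s²
  A (area): m²  → in the denominator, contributes 1/m²

Multiplying the contributions: [kg·m/s²] · [1/m²]
Adding exponents of each base unit: kg: 1, m: -1, s: -2
SI base units of pressure: kg/(m·s²)

Answer: kg/(m·s²)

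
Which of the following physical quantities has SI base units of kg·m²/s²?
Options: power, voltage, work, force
Checking the SI base units of each option:
  power (P = W/t): kg·m²/s³  ✗
  voltage (V = IR): kg·m²/(s³·A)  ✗
  work (W = Fd): kg·m²/s²  ✓ matches
  force (F = ma): kg·m/s²  ✗

Only work has units kg·m²/s².

Answer: work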